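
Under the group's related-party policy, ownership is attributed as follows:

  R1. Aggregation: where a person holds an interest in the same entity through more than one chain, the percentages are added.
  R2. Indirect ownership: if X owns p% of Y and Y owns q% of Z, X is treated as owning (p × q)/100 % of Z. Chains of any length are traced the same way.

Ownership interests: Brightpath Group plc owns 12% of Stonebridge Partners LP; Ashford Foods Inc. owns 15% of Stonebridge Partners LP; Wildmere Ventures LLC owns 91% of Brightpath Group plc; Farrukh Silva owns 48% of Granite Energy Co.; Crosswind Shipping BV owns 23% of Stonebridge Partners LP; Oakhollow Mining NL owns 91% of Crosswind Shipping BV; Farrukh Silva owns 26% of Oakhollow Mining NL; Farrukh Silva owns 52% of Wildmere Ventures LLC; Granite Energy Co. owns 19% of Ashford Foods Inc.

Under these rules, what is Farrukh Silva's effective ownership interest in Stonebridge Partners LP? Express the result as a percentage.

Chain via Wildmere Ventures LLC → Brightpath Group plc (R2): 52% × 91% × 12% = 5.6784% of Stonebridge Partners LP.
Chain via Granite Energy Co. → Ashford Foods Inc. (R2): 48% × 19% × 15% = 1.368% of Stonebridge Partners LP.
Chain via Oakhollow Mining NL → Crosswind Shipping BV (R2): 26% × 91% × 23% = 5.4418% of Stonebridge Partners LP.
Aggregating (R1): 5.6784% + 1.368% + 5.4418% = 12.4882%.

12.4882%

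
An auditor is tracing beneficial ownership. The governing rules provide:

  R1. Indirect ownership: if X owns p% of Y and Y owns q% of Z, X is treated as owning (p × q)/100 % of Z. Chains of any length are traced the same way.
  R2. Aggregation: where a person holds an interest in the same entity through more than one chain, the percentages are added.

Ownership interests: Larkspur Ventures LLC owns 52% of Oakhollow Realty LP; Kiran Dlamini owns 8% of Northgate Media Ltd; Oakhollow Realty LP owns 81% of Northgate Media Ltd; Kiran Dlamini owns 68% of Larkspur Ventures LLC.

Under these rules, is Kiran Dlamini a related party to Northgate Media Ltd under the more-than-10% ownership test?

Chain via Larkspur Ventures LLC → Oakhollow Realty LP (R1): 68% × 52% × 81% = 28.6416% of Northgate Media Ltd.
Direct interest in Northgate Media Ltd: 8%.
Aggregating (R2): 28.6416% + 8% = 36.6416%.
36.6416% exceeds the 10% threshold, so Kiran is a related party to Northgate Media Ltd.

Yes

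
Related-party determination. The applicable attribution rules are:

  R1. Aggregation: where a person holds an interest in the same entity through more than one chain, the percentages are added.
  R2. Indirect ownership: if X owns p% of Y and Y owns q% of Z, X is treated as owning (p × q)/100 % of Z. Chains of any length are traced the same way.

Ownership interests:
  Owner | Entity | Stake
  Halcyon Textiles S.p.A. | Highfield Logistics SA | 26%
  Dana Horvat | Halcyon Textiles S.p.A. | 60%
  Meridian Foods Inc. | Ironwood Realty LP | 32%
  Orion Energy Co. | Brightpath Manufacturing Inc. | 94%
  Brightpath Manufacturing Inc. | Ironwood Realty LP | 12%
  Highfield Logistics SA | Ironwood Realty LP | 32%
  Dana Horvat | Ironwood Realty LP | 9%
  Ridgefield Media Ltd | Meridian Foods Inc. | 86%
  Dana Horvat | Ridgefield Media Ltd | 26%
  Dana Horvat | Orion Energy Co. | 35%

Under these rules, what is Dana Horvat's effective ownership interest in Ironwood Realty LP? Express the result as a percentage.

Chain via Ridgefield Media Ltd → Meridian Foods Inc. (R2): 26% × 86% × 32% = 7.1552% of Ironwood Realty LP.
Chain via Halcyon Textiles S.p.A. → Highfield Logistics SA (R2): 60% × 26% × 32% = 4.992% of Ironwood Realty LP.
Chain via Orion Energy Co. → Brightpath Manufacturing Inc. (R2): 35% × 94% × 12% = 3.948% of Ironwood Realty LP.
Direct interest in Ironwood Realty LP: 9%.
Aggregating (R1): 7.1552% + 4.992% + 3.948% + 9% = 25.0952%.

25.0952%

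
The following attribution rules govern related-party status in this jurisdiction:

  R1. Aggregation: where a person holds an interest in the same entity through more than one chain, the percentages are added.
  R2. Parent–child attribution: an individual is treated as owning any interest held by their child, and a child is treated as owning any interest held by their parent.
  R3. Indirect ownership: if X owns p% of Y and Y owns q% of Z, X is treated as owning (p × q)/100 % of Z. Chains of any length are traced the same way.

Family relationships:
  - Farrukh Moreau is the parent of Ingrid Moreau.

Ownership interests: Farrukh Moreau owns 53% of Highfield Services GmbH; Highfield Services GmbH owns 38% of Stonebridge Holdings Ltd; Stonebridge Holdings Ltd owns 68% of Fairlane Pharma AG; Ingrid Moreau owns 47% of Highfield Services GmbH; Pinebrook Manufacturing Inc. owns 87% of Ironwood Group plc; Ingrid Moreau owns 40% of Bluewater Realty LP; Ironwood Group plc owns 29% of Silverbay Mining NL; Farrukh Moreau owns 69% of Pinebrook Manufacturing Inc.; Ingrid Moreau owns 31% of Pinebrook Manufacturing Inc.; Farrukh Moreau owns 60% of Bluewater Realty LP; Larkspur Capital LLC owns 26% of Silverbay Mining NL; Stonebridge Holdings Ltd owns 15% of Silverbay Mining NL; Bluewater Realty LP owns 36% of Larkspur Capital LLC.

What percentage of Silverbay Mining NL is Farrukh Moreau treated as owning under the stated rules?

By parent–child attribution (R2), Farrukh Moreau is treated as also owning Ingrid Moreau's interest in Pinebrook Manufacturing Inc, giving 69% + 31% = 100%.
By parent–child attribution (R2), Farrukh Moreau is treated as also owning Ingrid Moreau's interest in Highfield Services GmbH, giving 53% + 47% = 100%.
By parent–child attribution (R2), Farrukh Moreau is treated as also owning Ingrid Moreau's interest in Bluewater Realty LP, giving 60% + 40% = 100%.
Chain via Pinebrook Manufacturing Inc. → Ironwood Group plc (R3): 100% × 87% × 29% = 25.23% of Silverbay Mining NL.
Chain via Highfield Services GmbH → Stonebridge Holdings Ltd (R3): 100% × 38% × 15% = 5.7% of Silverbay Mining NL.
Chain via Bluewater Realty LP → Larkspur Capital LLC (R3): 100% × 36% × 26% = 9.36% of Silverbay Mining NL.
Aggregating (R1): 25.23% + 5.7% + 9.36% = 40.29%.

40.29%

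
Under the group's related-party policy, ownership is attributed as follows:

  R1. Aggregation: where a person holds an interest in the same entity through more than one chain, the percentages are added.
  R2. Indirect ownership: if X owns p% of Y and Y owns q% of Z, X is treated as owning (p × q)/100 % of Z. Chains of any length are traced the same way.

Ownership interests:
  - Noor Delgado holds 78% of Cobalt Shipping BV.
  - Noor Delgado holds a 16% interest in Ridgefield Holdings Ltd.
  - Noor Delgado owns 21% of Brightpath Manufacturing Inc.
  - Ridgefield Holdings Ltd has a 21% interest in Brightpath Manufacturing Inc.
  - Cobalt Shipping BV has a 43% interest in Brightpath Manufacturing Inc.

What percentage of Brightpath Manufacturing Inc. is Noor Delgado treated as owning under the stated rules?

57.9%

Chain via Ridgefield Holdings Ltd (R2): 16% × 21% = 3.36% of Brightpath Manufacturing Inc.
Chain via Cobalt Shipping BV (R2): 78% × 43% = 33.54% of Brightpath Manufacturing Inc.
Direct interest in Brightpath Manufacturing Inc: 21%.
Aggregating (R1): 3.36% + 33.54% + 21% = 57.9%.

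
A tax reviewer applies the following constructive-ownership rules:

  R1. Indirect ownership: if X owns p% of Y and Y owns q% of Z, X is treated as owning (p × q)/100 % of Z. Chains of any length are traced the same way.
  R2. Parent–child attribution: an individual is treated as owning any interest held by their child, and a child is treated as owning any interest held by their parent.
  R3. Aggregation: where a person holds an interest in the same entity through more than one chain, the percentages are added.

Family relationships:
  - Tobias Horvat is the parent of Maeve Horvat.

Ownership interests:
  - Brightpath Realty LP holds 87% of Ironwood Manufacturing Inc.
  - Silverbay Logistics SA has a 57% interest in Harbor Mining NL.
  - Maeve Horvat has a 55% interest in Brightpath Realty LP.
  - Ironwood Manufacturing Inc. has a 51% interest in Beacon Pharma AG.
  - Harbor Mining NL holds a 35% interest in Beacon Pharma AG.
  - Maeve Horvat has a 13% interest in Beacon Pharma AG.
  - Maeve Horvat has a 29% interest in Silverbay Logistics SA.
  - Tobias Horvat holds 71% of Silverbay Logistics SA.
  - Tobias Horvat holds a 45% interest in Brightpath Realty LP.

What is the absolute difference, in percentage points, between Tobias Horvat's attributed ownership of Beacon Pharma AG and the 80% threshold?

2.68

By parent–child attribution (R2), Tobias Horvat is treated as also owning Maeve Horvat's interest in Silverbay Logistics SA, giving 71% + 29% = 100%.
By parent–child attribution (R2), Tobias Horvat is treated as also owning Maeve Horvat's interest in Brightpath Realty LP, giving 45% + 55% = 100%.
By parent–child attribution (R2), Tobias Horvat is treated as owning Maeve Horvat's 13% interest in Beacon Pharma AG.
Chain via Silverbay Logistics SA → Harbor Mining NL (R1): 100% × 57% × 35% = 19.95% of Beacon Pharma AG.
Chain via Brightpath Realty LP → Ironwood Manufacturing Inc. (R1): 100% × 87% × 51% = 44.37% of Beacon Pharma AG.
Direct interest in Beacon Pharma AG: 13%.
Aggregating (R3): 19.95% + 44.37% + 13% = 77.32%.
77.32% falls short of the 80% threshold by 2.68 percentage points.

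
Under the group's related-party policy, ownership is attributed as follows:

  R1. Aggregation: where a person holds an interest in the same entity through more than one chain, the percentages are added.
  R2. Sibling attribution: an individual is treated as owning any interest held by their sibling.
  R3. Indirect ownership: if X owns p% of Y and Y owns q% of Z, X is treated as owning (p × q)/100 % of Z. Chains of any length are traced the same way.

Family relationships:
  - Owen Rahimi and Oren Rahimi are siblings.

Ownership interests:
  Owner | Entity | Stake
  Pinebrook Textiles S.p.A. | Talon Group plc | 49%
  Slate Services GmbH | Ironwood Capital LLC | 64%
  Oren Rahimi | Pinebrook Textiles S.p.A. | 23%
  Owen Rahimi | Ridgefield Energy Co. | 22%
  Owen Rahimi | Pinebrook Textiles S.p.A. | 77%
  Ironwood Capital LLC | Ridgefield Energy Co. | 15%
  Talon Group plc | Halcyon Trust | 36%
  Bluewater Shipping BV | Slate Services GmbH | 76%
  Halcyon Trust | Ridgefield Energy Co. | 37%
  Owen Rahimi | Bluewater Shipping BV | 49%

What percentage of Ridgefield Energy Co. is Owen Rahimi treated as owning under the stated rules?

By sibling attribution (R2), Owen Rahimi is treated as also owning Oren Rahimi's interest in Pinebrook Textiles S.p.A, giving 77% + 23% = 100%.
Chain via Pinebrook Textiles S.p.A. → Talon Group plc → Halcyon Trust (R3): 100% × 49% × 36% × 37% = 6.5268% of Ridgefield Energy Co.
Chain via Bluewater Shipping BV → Slate Services GmbH → Ironwood Capital LLC (R3): 49% × 76% × 64% × 15% = 3.57504% of Ridgefield Energy Co.
Direct interest in Ridgefield Energy Co: 22%.
Aggregating (R1): 6.5268% + 3.57504% + 22% = 32.10184%.

32.10184%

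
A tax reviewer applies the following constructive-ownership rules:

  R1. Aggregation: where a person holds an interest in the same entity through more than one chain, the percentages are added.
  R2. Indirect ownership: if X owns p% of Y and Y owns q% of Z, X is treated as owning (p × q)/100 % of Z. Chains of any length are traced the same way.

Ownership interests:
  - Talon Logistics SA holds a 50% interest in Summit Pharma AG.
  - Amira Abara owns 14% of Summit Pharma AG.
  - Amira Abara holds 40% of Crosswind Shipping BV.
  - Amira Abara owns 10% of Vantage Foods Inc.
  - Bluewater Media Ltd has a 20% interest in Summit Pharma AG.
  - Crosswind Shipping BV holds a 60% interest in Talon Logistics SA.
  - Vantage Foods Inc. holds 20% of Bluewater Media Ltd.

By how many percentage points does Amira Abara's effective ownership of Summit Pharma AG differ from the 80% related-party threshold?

Chain via Vantage Foods Inc. → Bluewater Media Ltd (R2): 10% × 20% × 20% = 0.4% of Summit Pharma AG.
Chain via Crosswind Shipping BV → Talon Logistics SA (R2): 40% × 60% × 50% = 12% of Summit Pharma AG.
Direct interest in Summit Pharma AG: 14%.
Aggregating (R1): 0.4% + 12% + 14% = 26.4%.
26.4% falls short of the 80% threshold by 53.6 percentage points.

53.6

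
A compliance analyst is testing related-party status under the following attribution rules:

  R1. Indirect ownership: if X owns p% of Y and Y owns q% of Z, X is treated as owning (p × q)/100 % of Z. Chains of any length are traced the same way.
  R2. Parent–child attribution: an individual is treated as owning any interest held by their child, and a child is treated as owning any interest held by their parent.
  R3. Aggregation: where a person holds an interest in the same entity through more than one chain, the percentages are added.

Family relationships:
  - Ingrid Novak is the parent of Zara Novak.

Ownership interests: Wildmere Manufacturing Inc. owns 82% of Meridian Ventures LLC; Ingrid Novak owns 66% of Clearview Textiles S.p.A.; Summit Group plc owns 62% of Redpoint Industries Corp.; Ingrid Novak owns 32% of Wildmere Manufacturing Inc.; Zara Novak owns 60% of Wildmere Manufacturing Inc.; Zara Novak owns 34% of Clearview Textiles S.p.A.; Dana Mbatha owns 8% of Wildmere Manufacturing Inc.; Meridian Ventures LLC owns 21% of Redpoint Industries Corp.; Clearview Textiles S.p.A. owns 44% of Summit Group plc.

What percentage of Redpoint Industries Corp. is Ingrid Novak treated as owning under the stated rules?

43.1224%

By parent–child attribution (R2), Ingrid Novak is treated as also owning Zara Novak's interest in Wildmere Manufacturing Inc, giving 32% + 60% = 92%.
By parent–child attribution (R2), Ingrid Novak is treated as also owning Zara Novak's interest in Clearview Textiles S.p.A, giving 66% + 34% = 100%.
Chain via Wildmere Manufacturing Inc. → Meridian Ventures LLC (R1): 92% × 82% × 21% = 15.8424% of Redpoint Industries Corp.
Chain via Clearview Textiles S.p.A. → Summit Group plc (R1): 100% × 44% × 62% = 27.28% of Redpoint Industries Corp.
Aggregating (R3): 15.8424% + 27.28% = 43.1224%.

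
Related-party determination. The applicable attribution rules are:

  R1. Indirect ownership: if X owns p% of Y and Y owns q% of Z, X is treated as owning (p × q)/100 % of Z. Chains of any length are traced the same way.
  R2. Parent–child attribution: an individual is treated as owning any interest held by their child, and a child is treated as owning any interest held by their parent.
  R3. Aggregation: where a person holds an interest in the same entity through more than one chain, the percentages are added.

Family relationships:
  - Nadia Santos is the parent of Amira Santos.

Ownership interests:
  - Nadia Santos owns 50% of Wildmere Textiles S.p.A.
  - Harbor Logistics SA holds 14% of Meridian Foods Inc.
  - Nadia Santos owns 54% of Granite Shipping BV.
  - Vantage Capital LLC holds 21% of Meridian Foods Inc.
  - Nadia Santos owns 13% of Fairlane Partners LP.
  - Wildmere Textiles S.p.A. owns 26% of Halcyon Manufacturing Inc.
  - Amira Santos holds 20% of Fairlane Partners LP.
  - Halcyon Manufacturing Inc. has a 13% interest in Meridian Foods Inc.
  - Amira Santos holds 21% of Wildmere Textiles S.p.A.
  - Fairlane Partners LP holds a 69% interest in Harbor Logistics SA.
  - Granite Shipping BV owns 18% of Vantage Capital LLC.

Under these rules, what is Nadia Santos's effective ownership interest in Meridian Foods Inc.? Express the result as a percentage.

7.6288%

By parent–child attribution (R2), Nadia Santos is treated as also owning Amira Santos's interest in Wildmere Textiles S.p.A, giving 50% + 21% = 71%.
By parent–child attribution (R2), Nadia Santos is treated as also owning Amira Santos's interest in Fairlane Partners LP, giving 13% + 20% = 33%.
Chain via Wildmere Textiles S.p.A. → Halcyon Manufacturing Inc. (R1): 71% × 26% × 13% = 2.3998% of Meridian Foods Inc.
Chain via Granite Shipping BV → Vantage Capital LLC (R1): 54% × 18% × 21% = 2.0412% of Meridian Foods Inc.
Chain via Fairlane Partners LP → Harbor Logistics SA (R1): 33% × 69% × 14% = 3.1878% of Meridian Foods Inc.
Aggregating (R3): 2.3998% + 2.0412% + 3.1878% = 7.6288%.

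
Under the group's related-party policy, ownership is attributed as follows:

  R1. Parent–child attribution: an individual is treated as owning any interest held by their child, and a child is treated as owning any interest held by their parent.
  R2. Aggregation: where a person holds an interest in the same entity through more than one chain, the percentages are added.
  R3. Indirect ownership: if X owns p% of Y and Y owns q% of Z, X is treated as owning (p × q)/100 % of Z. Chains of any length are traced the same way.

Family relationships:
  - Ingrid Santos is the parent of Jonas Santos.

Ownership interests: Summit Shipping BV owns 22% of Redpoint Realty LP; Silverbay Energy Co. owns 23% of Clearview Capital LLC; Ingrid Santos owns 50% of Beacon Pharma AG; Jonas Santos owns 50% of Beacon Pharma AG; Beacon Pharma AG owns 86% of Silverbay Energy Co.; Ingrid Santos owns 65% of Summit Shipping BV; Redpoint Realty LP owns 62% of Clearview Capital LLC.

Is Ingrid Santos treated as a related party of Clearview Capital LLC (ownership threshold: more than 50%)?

By parent–child attribution (R1), Ingrid Santos is treated as also owning Jonas Santos's interest in Beacon Pharma AG, giving 50% + 50% = 100%.
Chain via Beacon Pharma AG → Silverbay Energy Co. (R3): 100% × 86% × 23% = 19.78% of Clearview Capital LLC.
Chain via Summit Shipping BV → Redpoint Realty LP (R3): 65% × 22% × 62% = 8.866% of Clearview Capital LLC.
Aggregating (R2): 19.78% + 8.866% = 28.646%.
28.646% does not exceed the 50% threshold, so Ingrid is not a related party to Clearview Capital LLC.

No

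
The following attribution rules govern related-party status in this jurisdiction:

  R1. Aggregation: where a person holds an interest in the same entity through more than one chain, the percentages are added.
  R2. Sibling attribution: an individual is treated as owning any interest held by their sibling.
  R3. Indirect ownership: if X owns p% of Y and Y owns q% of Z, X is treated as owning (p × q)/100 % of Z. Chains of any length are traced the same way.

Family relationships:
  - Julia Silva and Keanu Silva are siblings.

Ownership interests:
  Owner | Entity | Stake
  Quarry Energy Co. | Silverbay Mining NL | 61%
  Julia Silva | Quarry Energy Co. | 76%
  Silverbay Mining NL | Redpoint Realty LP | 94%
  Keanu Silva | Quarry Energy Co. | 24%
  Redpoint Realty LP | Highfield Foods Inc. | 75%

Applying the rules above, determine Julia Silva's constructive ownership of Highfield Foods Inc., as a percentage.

By sibling attribution (R2), Julia Silva is treated as also owning Keanu Silva's interest in Quarry Energy Co, giving 76% + 24% = 100%.
Chain via Quarry Energy Co. → Silverbay Mining NL → Redpoint Realty LP (R3): 100% × 61% × 94% × 75% = 43.005% of Highfield Foods Inc.

43.005%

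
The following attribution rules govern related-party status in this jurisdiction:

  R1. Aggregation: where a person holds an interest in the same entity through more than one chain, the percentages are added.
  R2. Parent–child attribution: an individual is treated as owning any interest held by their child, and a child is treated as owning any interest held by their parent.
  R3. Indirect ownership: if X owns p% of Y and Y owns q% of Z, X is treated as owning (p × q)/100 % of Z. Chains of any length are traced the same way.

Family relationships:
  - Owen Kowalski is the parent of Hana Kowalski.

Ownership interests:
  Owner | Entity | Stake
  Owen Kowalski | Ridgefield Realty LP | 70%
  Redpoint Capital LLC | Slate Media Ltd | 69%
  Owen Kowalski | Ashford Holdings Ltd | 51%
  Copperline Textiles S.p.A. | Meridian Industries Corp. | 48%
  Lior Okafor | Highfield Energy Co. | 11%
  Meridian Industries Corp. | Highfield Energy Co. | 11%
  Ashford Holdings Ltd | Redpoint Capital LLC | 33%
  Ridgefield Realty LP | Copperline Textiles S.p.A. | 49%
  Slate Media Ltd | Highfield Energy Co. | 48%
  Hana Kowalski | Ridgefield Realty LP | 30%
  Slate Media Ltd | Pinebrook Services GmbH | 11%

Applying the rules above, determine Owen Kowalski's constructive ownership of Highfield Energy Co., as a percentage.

8.161296%

By parent–child attribution (R2), Owen Kowalski is treated as also owning Hana Kowalski's interest in Ridgefield Realty LP, giving 70% + 30% = 100%.
Chain via Ashford Holdings Ltd → Redpoint Capital LLC → Slate Media Ltd (R3): 51% × 33% × 69% × 48% = 5.574096% of Highfield Energy Co.
Chain via Ridgefield Realty LP → Copperline Textiles S.p.A. → Meridian Industries Corp. (R3): 100% × 49% × 48% × 11% = 2.5872% of Highfield Energy Co.
Aggregating (R1): 5.574096% + 2.5872% = 8.161296%.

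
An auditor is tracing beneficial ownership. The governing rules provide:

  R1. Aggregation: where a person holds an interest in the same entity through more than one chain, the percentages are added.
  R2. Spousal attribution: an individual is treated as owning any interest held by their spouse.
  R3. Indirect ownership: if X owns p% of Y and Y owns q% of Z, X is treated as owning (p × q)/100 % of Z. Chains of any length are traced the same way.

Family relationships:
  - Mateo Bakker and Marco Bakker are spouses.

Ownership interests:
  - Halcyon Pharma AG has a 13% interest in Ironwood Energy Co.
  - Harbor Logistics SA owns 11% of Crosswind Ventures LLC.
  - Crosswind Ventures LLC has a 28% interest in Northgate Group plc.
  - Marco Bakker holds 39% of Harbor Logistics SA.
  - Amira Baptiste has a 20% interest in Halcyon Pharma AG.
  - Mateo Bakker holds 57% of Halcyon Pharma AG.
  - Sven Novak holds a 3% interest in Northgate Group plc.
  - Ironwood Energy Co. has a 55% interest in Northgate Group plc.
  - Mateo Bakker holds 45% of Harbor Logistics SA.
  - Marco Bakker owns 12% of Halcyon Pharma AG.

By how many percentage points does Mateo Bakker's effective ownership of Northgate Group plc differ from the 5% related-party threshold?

By spousal attribution (R2), Mateo Bakker is treated as also owning Marco Bakker's interest in Halcyon Pharma AG, giving 57% + 12% = 69%.
By spousal attribution (R2), Mateo Bakker is treated as also owning Marco Bakker's interest in Harbor Logistics SA, giving 45% + 39% = 84%.
Chain via Halcyon Pharma AG → Ironwood Energy Co. (R3): 69% × 13% × 55% = 4.9335% of Northgate Group plc.
Chain via Harbor Logistics SA → Crosswind Ventures LLC (R3): 84% × 11% × 28% = 2.5872% of Northgate Group plc.
Aggregating (R1): 4.9335% + 2.5872% = 7.5207%.
7.5207% exceeds the 5% threshold by 2.5207 percentage points.

2.5207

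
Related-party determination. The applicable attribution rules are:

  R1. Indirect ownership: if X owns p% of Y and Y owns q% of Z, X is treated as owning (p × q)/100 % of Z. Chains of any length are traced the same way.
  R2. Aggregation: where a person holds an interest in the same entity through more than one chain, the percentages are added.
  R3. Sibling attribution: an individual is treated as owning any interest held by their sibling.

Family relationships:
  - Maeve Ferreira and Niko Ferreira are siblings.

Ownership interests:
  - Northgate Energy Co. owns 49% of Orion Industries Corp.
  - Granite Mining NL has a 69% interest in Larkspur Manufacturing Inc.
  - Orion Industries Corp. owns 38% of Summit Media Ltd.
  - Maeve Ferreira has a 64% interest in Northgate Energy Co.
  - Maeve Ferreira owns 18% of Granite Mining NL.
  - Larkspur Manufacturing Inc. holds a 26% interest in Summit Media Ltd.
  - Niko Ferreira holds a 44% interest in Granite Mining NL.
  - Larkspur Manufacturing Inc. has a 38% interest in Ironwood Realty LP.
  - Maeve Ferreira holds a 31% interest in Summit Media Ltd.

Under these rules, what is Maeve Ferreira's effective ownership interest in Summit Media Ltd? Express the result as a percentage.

By sibling attribution (R3), Maeve Ferreira is treated as also owning Niko Ferreira's interest in Granite Mining NL, giving 18% + 44% = 62%.
Chain via Northgate Energy Co. → Orion Industries Corp. (R1): 64% × 49% × 38% = 11.9168% of Summit Media Ltd.
Chain via Granite Mining NL → Larkspur Manufacturing Inc. (R1): 62% × 69% × 26% = 11.1228% of Summit Media Ltd.
Direct interest in Summit Media Ltd: 31%.
Aggregating (R2): 11.9168% + 11.1228% + 31% = 54.0396%.

54.0396%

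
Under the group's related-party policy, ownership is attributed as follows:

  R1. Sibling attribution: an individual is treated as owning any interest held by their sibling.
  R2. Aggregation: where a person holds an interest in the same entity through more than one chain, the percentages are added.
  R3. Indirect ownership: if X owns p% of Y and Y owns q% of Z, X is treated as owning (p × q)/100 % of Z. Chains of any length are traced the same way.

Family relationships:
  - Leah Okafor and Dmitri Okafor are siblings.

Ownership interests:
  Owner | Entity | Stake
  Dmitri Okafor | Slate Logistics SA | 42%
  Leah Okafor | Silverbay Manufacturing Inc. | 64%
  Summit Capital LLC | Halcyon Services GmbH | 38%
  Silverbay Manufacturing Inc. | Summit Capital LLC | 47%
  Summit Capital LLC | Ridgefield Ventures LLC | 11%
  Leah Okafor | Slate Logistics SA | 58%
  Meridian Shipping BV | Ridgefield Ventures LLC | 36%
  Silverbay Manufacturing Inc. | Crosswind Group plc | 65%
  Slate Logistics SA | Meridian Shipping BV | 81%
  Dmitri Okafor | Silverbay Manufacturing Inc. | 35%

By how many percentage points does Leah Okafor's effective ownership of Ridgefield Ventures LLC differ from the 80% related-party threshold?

45.7217

By sibling attribution (R1), Leah Okafor is treated as also owning Dmitri Okafor's interest in Slate Logistics SA, giving 58% + 42% = 100%.
By sibling attribution (R1), Leah Okafor is treated as also owning Dmitri Okafor's interest in Silverbay Manufacturing Inc, giving 64% + 35% = 99%.
Chain via Slate Logistics SA → Meridian Shipping BV (R3): 100% × 81% × 36% = 29.16% of Ridgefield Ventures LLC.
Chain via Silverbay Manufacturing Inc. → Summit Capital LLC (R3): 99% × 47% × 11% = 5.1183% of Ridgefield Ventures LLC.
Aggregating (R2): 29.16% + 5.1183% = 34.2783%.
34.2783% falls short of the 80% threshold by 45.7217 percentage points.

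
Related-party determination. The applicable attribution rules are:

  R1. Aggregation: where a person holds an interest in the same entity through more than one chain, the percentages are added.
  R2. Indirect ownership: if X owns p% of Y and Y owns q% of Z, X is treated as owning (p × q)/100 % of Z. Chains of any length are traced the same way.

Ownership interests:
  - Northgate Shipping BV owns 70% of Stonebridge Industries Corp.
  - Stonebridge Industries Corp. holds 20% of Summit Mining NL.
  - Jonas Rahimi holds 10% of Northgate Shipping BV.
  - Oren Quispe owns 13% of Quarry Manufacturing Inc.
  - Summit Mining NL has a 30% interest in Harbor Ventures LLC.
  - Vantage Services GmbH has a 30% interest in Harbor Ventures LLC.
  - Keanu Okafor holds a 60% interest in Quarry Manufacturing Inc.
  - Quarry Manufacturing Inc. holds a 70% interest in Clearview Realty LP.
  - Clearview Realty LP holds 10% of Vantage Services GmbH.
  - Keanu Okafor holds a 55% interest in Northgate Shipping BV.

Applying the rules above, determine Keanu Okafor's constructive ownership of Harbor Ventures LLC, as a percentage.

Chain via Northgate Shipping BV → Stonebridge Industries Corp. → Summit Mining NL (R2): 55% × 70% × 20% × 30% = 2.31% of Harbor Ventures LLC.
Chain via Quarry Manufacturing Inc. → Clearview Realty LP → Vantage Services GmbH (R2): 60% × 70% × 10% × 30% = 1.26% of Harbor Ventures LLC.
Aggregating (R1): 2.31% + 1.26% = 3.57%.

3.57%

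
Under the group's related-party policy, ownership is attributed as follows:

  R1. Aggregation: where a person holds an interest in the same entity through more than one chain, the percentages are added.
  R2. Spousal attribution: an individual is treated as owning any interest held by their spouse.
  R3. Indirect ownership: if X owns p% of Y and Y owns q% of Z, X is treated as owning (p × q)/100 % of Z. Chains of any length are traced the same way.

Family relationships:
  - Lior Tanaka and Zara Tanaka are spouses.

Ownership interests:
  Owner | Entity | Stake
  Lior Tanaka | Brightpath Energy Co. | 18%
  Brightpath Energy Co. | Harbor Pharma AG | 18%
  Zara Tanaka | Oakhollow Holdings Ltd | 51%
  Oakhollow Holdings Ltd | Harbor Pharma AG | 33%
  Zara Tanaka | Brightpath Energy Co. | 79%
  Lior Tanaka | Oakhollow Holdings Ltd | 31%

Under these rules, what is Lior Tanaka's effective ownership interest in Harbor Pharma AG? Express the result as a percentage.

44.52%

By spousal attribution (R2), Lior Tanaka is treated as also owning Zara Tanaka's interest in Brightpath Energy Co, giving 18% + 79% = 97%.
By spousal attribution (R2), Lior Tanaka is treated as also owning Zara Tanaka's interest in Oakhollow Holdings Ltd, giving 31% + 51% = 82%.
Chain via Brightpath Energy Co. (R3): 97% × 18% = 17.46% of Harbor Pharma AG.
Chain via Oakhollow Holdings Ltd (R3): 82% × 33% = 27.06% of Harbor Pharma AG.
Aggregating (R1): 17.46% + 27.06% = 44.52%.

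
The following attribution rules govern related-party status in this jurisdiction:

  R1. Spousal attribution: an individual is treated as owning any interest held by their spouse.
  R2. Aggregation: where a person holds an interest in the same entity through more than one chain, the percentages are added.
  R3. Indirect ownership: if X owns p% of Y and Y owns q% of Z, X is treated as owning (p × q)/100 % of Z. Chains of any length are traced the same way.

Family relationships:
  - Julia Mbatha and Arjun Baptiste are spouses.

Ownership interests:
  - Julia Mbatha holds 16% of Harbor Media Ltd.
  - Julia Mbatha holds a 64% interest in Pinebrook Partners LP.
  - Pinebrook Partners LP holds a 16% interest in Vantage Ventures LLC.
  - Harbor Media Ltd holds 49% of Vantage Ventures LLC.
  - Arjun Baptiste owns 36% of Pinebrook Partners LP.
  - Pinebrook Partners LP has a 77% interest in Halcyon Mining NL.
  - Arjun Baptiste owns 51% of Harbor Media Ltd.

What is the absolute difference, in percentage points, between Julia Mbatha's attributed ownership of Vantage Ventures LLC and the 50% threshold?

1.17

By spousal attribution (R1), Julia Mbatha is treated as also owning Arjun Baptiste's interest in Pinebrook Partners LP, giving 64% + 36% = 100%.
By spousal attribution (R1), Julia Mbatha is treated as also owning Arjun Baptiste's interest in Harbor Media Ltd, giving 16% + 51% = 67%.
Chain via Pinebrook Partners LP (R3): 100% × 16% = 16% of Vantage Ventures LLC.
Chain via Harbor Media Ltd (R3): 67% × 49% = 32.83% of Vantage Ventures LLC.
Aggregating (R2): 16% + 32.83% = 48.83%.
48.83% falls short of the 50% threshold by 1.17 percentage points.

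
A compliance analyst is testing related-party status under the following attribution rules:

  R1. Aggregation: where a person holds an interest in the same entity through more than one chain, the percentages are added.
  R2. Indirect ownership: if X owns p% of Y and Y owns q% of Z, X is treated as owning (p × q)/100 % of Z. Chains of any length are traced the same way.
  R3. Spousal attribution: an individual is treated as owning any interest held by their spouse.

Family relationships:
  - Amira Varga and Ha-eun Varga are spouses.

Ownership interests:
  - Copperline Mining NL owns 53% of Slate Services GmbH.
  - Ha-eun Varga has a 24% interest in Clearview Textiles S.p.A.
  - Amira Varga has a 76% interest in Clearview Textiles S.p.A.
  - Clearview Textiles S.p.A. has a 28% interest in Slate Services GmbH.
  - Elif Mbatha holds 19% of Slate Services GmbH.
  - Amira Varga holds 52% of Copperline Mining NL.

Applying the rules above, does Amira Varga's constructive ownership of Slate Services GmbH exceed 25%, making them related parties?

Yes

By spousal attribution (R3), Amira Varga is treated as also owning Ha-eun Varga's interest in Clearview Textiles S.p.A, giving 76% + 24% = 100%.
Chain via Clearview Textiles S.p.A. (R2): 100% × 28% = 28% of Slate Services GmbH.
Chain via Copperline Mining NL (R2): 52% × 53% = 27.56% of Slate Services GmbH.
Aggregating (R1): 28% + 27.56% = 55.56%.
55.56% exceeds the 25% threshold, so Amira is a related party to Slate Services GmbH.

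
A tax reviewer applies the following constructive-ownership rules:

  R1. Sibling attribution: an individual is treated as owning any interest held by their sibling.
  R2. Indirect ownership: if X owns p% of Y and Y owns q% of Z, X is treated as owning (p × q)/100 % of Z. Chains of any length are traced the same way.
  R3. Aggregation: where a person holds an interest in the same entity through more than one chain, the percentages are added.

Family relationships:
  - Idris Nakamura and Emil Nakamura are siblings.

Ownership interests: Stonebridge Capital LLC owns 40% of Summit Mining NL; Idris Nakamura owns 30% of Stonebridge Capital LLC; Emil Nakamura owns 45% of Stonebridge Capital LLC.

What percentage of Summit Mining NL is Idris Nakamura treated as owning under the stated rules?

By sibling attribution (R1), Idris Nakamura is treated as also owning Emil Nakamura's interest in Stonebridge Capital LLC, giving 30% + 45% = 75%.
Chain via Stonebridge Capital LLC (R2): 75% × 40% = 30% of Summit Mining NL.

30%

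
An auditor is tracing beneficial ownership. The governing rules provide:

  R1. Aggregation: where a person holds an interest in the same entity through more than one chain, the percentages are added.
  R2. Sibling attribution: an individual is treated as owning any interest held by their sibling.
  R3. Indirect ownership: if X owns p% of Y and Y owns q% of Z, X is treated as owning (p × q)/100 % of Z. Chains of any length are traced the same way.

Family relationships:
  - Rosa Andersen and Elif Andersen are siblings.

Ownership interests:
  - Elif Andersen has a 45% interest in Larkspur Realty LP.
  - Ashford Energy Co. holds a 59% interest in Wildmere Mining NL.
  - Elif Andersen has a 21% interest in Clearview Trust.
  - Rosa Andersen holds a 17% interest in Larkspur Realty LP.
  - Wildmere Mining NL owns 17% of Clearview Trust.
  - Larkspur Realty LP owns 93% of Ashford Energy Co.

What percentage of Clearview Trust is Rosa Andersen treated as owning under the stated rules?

26.783298%

By sibling attribution (R2), Rosa Andersen is treated as also owning Elif Andersen's interest in Larkspur Realty LP, giving 17% + 45% = 62%.
By sibling attribution (R2), Rosa Andersen is treated as owning Elif Andersen's 21% interest in Clearview Trust.
Chain via Larkspur Realty LP → Ashford Energy Co. → Wildmere Mining NL (R3): 62% × 93% × 59% × 17% = 5.783298% of Clearview Trust.
Direct interest in Clearview Trust: 21%.
Aggregating (R1): 5.783298% + 21% = 26.783298%.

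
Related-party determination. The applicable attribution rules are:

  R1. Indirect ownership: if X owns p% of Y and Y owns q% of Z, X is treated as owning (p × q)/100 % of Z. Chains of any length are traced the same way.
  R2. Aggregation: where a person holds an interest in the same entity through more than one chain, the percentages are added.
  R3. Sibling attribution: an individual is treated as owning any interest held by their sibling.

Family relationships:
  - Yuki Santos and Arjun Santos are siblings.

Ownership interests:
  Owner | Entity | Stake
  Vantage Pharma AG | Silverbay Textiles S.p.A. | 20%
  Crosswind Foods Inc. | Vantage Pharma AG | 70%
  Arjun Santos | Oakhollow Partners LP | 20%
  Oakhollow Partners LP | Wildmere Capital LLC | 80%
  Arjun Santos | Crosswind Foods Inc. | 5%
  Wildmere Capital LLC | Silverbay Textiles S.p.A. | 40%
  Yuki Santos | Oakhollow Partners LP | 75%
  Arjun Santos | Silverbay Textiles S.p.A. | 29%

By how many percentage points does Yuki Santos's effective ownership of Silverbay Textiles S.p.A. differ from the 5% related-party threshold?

55.1

By sibling attribution (R3), Yuki Santos is treated as also owning Arjun Santos's interest in Oakhollow Partners LP, giving 75% + 20% = 95%.
By sibling attribution (R3), Yuki Santos is treated as owning Arjun Santos's 5% interest in Crosswind Foods Inc.
By sibling attribution (R3), Yuki Santos is treated as owning Arjun Santos's 29% interest in Silverbay Textiles S.p.A.
Chain via Oakhollow Partners LP → Wildmere Capital LLC (R1): 95% × 80% × 40% = 30.4% of Silverbay Textiles S.p.A.
Chain via Crosswind Foods Inc. → Vantage Pharma AG (R1): 5% × 70% × 20% = 0.7% of Silverbay Textiles S.p.A.
Direct interest in Silverbay Textiles S.p.A: 29%.
Aggregating (R2): 30.4% + 0.7% + 29% = 60.1%.
60.1% exceeds the 5% threshold by 55.1 percentage points.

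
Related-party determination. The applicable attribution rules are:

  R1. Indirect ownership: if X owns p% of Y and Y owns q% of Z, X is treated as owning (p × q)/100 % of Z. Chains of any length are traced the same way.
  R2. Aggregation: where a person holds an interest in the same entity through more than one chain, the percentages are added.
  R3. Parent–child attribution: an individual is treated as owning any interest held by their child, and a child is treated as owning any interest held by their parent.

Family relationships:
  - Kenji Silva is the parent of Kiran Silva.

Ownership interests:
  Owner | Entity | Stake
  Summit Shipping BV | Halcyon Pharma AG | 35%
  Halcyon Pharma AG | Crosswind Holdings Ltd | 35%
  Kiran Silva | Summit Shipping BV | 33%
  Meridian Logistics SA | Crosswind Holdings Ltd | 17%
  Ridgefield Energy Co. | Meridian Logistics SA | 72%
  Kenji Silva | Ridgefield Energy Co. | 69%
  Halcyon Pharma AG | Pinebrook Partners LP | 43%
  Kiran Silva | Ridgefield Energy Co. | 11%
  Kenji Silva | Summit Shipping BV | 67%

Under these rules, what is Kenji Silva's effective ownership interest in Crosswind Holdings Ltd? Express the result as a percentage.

By parent–child attribution (R3), Kenji Silva is treated as also owning Kiran Silva's interest in Ridgefield Energy Co, giving 69% + 11% = 80%.
By parent–child attribution (R3), Kenji Silva is treated as also owning Kiran Silva's interest in Summit Shipping BV, giving 67% + 33% = 100%.
Chain via Ridgefield Energy Co. → Meridian Logistics SA (R1): 80% × 72% × 17% = 9.792% of Crosswind Holdings Ltd.
Chain via Summit Shipping BV → Halcyon Pharma AG (R1): 100% × 35% × 35% = 12.25% of Crosswind Holdings Ltd.
Aggregating (R2): 9.792% + 12.25% = 22.042%.

22.042%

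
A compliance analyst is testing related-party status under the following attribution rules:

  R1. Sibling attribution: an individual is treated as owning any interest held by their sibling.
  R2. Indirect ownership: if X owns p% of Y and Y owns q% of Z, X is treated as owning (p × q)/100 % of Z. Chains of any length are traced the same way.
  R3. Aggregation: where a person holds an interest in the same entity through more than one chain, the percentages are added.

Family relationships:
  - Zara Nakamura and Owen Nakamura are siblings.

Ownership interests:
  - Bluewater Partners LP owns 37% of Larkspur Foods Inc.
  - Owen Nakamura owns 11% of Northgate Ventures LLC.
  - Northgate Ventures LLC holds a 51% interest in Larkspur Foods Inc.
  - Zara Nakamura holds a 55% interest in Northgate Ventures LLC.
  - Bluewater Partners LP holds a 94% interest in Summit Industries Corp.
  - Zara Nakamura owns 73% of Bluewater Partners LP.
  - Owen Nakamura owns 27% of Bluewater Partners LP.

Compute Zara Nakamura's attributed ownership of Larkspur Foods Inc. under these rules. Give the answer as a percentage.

By sibling attribution (R1), Zara Nakamura is treated as also owning Owen Nakamura's interest in Northgate Ventures LLC, giving 55% + 11% = 66%.
By sibling attribution (R1), Zara Nakamura is treated as also owning Owen Nakamura's interest in Bluewater Partners LP, giving 73% + 27% = 100%.
Chain via Northgate Ventures LLC (R2): 66% × 51% = 33.66% of Larkspur Foods Inc.
Chain via Bluewater Partners LP (R2): 100% × 37% = 37% of Larkspur Foods Inc.
Aggregating (R3): 33.66% + 37% = 70.66%.

70.66%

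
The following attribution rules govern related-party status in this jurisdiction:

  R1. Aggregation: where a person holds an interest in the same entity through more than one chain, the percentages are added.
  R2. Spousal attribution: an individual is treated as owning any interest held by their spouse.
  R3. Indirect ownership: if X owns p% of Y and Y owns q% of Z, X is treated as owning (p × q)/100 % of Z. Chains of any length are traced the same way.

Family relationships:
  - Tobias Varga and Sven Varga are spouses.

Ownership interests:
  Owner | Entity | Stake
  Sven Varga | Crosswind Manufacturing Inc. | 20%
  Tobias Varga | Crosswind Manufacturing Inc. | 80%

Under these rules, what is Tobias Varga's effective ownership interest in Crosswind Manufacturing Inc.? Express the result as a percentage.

100%

By spousal attribution (R2), Tobias Varga is treated as also owning Sven Varga's interest in Crosswind Manufacturing Inc, giving 80% + 20% = 100%.
Direct interest in Crosswind Manufacturing Inc: 100%.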